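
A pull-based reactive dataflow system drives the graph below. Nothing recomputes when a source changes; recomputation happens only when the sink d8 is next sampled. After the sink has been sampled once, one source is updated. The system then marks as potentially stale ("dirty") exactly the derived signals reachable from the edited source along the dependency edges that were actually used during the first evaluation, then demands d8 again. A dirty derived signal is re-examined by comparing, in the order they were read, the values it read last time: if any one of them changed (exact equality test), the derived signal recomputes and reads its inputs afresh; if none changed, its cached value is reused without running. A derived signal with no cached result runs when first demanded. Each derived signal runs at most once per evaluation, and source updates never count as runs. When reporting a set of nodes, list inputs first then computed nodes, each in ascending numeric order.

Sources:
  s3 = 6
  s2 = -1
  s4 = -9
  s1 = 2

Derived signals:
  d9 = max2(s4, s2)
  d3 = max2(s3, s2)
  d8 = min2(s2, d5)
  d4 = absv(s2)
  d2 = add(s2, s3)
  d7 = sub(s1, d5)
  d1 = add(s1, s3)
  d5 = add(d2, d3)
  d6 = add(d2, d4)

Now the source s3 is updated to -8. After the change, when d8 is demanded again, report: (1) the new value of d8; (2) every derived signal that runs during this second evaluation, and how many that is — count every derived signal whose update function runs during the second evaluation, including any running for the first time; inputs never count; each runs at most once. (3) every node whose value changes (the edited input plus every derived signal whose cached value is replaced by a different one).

New value of d8: -10.
Derived signals that run: d2, d3, d5, d8 — 4 in total.
Values that change: s3, d2, d3, d5, d8.

First evaluation (everything demanded from the output):
  d2 = add(-1, 6) = 5
  d3 = max2(6, -1) = 6
  d5 = add(5, 6) = 11
  d8 = min2(-1, 11) = -1

Propagation after the edit:
  d2: runs — s3 6->-8; result -9.
  d3: runs — s3 6->-8; result -1.
  d5: runs — d2 5->-9; d3 6->-1; result -10.
  d8: runs — d5 11->-10; result -10.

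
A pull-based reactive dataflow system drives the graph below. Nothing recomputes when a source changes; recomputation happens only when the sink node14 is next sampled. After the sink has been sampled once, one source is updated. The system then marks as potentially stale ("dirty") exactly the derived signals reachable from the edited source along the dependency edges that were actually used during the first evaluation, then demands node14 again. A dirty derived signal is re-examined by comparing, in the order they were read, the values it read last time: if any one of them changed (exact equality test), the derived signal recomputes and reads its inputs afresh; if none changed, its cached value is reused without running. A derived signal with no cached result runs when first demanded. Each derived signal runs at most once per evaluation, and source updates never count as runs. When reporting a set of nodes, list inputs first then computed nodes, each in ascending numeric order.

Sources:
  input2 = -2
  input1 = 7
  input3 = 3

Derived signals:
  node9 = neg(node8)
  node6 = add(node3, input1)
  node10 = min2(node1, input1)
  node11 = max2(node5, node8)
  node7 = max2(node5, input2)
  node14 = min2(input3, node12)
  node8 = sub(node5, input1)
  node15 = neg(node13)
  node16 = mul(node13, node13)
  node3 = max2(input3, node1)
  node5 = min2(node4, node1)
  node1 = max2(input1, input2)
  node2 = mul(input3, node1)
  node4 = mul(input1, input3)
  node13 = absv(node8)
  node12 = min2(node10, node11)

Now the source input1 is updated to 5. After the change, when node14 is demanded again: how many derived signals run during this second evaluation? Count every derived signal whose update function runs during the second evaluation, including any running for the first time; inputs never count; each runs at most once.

First evaluation (everything demanded from the output):
  node1 = max2(7, -2) = 7
  node4 = mul(7, 3) = 21
  node5 = min2(21, 7) = 7
  node8 = sub(7, 7) = 0
  node10 = min2(7, 7) = 7
  node11 = max2(7, 0) = 7
  node12 = min2(7, 7) = 7
  node14 = min2(3, 7) = 3

Propagation after the edit:
  node1: runs — input1 7->5; result 5.
  node4: runs — input1 7->5; result 15.
  node5: runs — node4 21->15; node1 7->5; result 5.
  node8: runs — node5 7->5; input1 7->5; result 0 (same value as before).
  node10: runs — node1 7->5; input1 7->5; result 5.
  node11: runs — node5 7->5; result 5.
  node12: runs — node10 7->5; node11 7->5; result 5.
  node14: runs — node12 7->5; result 3 (same value as before).

Derived signals that run: node1, node4, node5, node8, node10, node11, node12, node14 — 8 in total.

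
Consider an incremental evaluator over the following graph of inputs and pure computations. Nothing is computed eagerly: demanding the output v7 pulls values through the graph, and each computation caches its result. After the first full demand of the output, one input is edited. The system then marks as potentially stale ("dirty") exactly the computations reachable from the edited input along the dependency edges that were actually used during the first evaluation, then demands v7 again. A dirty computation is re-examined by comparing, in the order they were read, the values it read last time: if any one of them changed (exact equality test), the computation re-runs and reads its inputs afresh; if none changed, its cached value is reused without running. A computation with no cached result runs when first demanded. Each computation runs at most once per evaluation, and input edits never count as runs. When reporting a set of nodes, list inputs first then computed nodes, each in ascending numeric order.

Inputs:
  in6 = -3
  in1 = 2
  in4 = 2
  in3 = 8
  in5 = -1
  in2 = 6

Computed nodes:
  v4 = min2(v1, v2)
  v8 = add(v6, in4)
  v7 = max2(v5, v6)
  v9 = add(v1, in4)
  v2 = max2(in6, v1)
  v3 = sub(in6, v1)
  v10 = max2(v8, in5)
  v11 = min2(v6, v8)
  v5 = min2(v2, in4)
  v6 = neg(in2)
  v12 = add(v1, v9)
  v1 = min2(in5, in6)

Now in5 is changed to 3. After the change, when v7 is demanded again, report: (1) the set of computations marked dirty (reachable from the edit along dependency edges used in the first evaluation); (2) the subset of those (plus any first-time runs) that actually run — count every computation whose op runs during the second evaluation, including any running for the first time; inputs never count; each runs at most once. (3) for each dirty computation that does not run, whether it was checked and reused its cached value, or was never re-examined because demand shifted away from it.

Initial pass — values computed on the first demand:
  v1 = min2(-1, -3) = -3
  v2 = max2(-3, -3) = -3
  v5 = min2(-3, 2) = -3
  v6 = neg(6) = -6
  v7 = max2(-3, -6) = -3

Second demand — change propagation:
  v1: re-runs because in5 -1->3; new result -3 (unchanged).
  v2: re-examined; everything it read last time is the same (in6 unchanged, v1 unchanged) — cache -3 kept, no run.
  v5: re-examined; everything it read last time is the same (v2 unchanged, in4 unchanged) — cache -3 kept, no run.
  v7: re-examined; everything it read last time is the same (v5 unchanged, v6 unchanged) — cache -3 kept, no run.

The important point: v1 recomputes to an identical value, and the output ends up unchanged.

Dirty set: v1, v2, v5, v7.
Run set: v1 (1 run).
Re-examined without running (cache reused): v2, v5, v7.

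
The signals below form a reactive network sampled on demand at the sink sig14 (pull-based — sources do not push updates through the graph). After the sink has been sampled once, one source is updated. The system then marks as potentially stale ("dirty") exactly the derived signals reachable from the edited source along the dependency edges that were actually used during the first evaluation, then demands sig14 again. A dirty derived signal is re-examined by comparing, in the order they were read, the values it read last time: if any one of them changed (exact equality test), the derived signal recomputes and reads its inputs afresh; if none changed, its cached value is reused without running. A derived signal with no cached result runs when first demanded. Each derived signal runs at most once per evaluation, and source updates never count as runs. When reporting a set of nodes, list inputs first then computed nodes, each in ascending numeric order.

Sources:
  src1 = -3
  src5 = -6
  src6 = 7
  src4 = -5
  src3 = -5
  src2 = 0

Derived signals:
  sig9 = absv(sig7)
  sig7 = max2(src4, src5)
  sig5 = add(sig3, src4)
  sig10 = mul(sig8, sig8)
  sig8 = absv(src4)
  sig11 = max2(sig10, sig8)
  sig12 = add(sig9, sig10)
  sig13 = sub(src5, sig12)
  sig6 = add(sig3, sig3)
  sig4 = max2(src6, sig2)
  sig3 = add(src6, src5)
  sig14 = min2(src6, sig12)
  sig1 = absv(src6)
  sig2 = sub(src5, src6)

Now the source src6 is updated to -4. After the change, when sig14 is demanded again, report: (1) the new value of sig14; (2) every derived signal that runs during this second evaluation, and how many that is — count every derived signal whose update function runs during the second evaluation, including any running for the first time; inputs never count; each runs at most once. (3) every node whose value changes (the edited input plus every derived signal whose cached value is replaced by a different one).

sig14 now evaluates to -4.
Run set: sig14 (1 run).
Changed values: src6, sig14.

Initial pass — values computed on the first demand:
  sig7 = max2(-5, -6) = -5
  sig8 = absv(-5) = 5
  sig9 = absv(-5) = 5
  sig10 = mul(5, 5) = 25
  sig12 = add(5, 25) = 30
  sig14 = min2(7, 30) = 7

Second demand — change propagation:
  sig14: re-runs because src6 7->-4; new result -4.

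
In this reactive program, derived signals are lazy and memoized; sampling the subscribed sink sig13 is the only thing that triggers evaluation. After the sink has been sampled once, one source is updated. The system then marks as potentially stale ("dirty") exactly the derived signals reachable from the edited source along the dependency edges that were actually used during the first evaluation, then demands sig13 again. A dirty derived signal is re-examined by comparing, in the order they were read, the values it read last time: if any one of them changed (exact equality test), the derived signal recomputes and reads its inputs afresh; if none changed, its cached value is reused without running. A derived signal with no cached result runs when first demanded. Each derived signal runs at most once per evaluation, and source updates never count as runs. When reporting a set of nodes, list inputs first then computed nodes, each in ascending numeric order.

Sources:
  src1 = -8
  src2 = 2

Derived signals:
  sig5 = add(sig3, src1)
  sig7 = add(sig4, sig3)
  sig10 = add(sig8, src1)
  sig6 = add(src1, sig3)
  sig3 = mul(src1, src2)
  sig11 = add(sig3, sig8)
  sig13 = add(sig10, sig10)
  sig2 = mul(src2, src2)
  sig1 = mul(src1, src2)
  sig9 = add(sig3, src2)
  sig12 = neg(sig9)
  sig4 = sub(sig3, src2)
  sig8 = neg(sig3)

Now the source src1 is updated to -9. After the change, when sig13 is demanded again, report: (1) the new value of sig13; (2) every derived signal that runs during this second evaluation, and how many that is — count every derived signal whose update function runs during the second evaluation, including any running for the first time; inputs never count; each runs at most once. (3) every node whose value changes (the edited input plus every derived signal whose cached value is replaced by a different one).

First demand of the output computes:
  sig3 = mul(-8, 2) = -16
  sig8 = neg(-16) = 16
  sig10 = add(16, -8) = 8
  sig13 = add(8, 8) = 16

After the edit, cleaning proceeds:
  sig3: a read changed (src1 -8->-9) — executes, giving -18.
  sig8: a read changed (sig3 -16->-18) — executes, giving 18.
  sig10: a read changed (sig8 16->18; src1 -8->-9) — executes, giving 9.
  sig13: a read changed (sig10 8->9; sig10 8->9) — executes, giving 18.

Demanding sig13 again yields 18.
4 derived signals run: sig3, sig8, sig10, sig13.
The nodes whose values change: src1, sig3, sig8, sig10, sig13.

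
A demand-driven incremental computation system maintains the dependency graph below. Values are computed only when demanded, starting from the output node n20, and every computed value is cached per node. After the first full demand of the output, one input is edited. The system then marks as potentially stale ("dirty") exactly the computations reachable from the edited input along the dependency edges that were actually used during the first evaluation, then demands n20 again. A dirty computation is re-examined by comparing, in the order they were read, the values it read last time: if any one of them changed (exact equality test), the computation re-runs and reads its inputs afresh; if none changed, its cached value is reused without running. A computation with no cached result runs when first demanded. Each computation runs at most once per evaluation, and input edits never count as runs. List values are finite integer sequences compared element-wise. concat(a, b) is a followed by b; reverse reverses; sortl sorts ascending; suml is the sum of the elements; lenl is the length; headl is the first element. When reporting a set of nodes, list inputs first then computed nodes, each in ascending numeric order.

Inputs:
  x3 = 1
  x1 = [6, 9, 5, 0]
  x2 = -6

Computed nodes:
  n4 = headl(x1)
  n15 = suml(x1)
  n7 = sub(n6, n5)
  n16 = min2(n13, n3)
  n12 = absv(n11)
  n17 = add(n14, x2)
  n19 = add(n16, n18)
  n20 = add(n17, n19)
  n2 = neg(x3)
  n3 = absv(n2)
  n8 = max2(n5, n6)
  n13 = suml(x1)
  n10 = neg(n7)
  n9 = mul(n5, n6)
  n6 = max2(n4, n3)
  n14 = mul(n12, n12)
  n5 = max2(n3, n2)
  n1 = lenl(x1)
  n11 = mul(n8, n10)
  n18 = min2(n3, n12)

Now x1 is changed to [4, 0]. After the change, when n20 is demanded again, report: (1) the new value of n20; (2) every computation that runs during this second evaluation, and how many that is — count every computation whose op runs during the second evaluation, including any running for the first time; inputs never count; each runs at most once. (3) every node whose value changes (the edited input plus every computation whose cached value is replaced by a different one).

New value of n20: 140.
Computations that run: n4, n6, n7, n8, n10, n11, n12, n13, n14, n16, n17, n18, n20 — 13 in total.
Values that change: x1, n4, n6, n7, n8, n10, n11, n12, n13, n14, n17, n20.
Key observation: the cutoff stops propagation at n19 — its inputs' values are unchanged, so it reuses its cache.

First evaluation (everything demanded from the output):
  n2 = neg(1) = -1
  n3 = absv(-1) = 1
  n4 = headl([6, 9, 5, 0]) = 6
  n5 = max2(1, -1) = 1
  n6 = max2(6, 1) = 6
  n7 = sub(6, 1) = 5
  n8 = max2(1, 6) = 6
  n10 = neg(5) = -5
  n11 = mul(6, -5) = -30
  n12 = absv(-30) = 30
  n13 = suml([6, 9, 5, 0]) = 20
  n14 = mul(30, 30) = 900
  n16 = min2(20, 1) = 1
  n17 = add(900, -6) = 894
  n18 = min2(1, 30) = 1
  n19 = add(1, 1) = 2
  n20 = add(894, 2) = 896

Propagation after the edit:
  n4: runs — x1 [6, 9, 5, 0]->[4, 0]; result 4.
  n6: runs — n4 6->4; result 4.
  n7: runs — n6 6->4; result 3.
  n8: runs — n6 6->4; result 4.
  n10: runs — n7 5->3; result -3.
  n11: runs — n8 6->4; n10 -5->-3; result -12.
  n12: runs — n11 -30->-12; result 12.
  n13: runs — x1 [6, 9, 5, 0]->[4, 0]; result 4.
  n14: runs — n12 30->12; n12 30->12; result 144.
  n16: runs — n13 20->4; result 1 (same value as before).
  n17: runs — n14 900->144; result 138.
  n18: runs — n12 30->12; result 1 (same value as before).
  n19: checked — values it read are unchanged (n16 unchanged, n18 unchanged); reused cached 2 without running.
  n20: runs — n17 894->138; result 140.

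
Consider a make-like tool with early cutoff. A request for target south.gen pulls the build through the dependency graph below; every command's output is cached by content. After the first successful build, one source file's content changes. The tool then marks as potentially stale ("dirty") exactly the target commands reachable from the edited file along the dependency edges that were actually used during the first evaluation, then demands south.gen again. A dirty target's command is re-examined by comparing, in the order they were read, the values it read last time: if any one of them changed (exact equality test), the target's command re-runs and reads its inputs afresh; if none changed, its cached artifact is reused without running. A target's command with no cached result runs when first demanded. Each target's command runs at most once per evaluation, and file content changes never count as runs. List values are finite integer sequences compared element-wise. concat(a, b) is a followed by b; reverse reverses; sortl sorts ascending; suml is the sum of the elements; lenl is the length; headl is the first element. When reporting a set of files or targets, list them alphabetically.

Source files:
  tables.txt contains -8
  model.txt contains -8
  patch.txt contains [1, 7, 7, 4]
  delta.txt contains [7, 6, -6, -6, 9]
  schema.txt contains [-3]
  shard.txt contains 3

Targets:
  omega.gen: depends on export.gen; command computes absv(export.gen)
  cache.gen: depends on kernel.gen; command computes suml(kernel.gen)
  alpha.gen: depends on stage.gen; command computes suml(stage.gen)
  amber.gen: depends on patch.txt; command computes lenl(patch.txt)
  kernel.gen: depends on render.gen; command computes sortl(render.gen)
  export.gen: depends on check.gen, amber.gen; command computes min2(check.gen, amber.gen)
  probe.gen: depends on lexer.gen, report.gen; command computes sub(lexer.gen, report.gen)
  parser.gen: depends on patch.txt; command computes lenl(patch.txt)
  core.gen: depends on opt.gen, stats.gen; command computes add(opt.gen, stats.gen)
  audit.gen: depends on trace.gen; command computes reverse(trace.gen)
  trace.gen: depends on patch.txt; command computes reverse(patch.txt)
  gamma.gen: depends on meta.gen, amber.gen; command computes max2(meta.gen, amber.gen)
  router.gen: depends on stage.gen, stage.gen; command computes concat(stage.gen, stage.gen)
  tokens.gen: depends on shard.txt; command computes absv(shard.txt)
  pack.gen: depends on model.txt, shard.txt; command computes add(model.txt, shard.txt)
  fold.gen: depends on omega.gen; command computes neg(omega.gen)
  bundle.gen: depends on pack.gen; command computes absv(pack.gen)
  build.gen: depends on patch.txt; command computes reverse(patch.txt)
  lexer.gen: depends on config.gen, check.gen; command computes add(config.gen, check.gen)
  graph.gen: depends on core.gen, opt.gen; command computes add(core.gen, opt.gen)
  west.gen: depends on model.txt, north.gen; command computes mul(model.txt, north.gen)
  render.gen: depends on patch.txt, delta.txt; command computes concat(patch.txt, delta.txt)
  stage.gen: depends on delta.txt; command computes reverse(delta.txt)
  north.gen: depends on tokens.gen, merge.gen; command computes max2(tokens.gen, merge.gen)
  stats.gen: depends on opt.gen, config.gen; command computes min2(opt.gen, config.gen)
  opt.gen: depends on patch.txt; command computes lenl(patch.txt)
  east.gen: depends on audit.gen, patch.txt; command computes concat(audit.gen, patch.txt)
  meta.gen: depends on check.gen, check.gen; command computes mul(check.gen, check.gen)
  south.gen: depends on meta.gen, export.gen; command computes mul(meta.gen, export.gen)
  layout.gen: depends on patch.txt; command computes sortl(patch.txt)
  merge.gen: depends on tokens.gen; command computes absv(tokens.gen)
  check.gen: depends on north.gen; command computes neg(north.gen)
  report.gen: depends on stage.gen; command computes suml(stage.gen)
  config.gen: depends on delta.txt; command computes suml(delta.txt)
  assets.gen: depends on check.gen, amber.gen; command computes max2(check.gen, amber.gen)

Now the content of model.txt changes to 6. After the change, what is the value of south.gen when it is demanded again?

First demand of the output computes:
  amber.gen = lenl([1, 7, 7, 4]) = 4
  tokens.gen = absv(3) = 3
  merge.gen = absv(3) = 3
  north.gen = max2(3, 3) = 3
  check.gen = neg(3) = -3
  export.gen = min2(-3, 4) = -3
  meta.gen = mul(-3, -3) = 9
  south.gen = mul(9, -3) = -27

After the edit, cleaning proceeds:
  model.txt only reaches undemanded nodes; the second demand re-runs nothing.

Note the shortcut — model.txt feeds only undemanded nodes, so no recomputation happens.

Demanding south.gen again yields -27.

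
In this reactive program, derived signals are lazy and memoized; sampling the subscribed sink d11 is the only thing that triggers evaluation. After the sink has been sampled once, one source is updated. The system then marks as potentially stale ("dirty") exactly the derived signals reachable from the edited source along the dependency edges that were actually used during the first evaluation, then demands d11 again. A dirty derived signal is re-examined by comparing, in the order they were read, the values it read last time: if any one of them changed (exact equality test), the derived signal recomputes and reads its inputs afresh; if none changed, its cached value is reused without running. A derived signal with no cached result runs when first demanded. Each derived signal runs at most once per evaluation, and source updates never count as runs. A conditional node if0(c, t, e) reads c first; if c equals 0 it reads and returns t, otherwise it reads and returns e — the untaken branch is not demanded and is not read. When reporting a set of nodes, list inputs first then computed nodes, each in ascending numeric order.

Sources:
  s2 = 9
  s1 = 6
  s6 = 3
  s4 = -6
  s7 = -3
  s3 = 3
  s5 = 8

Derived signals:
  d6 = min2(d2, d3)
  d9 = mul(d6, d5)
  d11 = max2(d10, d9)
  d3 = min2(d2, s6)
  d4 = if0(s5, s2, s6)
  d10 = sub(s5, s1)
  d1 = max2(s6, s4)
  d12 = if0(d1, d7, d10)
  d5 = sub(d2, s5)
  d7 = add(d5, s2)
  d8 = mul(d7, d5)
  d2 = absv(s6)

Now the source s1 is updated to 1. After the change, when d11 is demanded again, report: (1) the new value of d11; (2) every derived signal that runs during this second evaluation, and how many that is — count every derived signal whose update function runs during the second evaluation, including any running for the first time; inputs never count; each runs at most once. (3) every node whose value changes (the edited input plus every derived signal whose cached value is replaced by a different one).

First demand of the output computes:
  d2 = absv(3) = 3
  d3 = min2(3, 3) = 3
  d5 = sub(3, 8) = -5
  d6 = min2(3, 3) = 3
  d9 = mul(3, -5) = -15
  d10 = sub(8, 6) = 2
  d11 = max2(2, -15) = 2

After the edit, cleaning proceeds:
  d10: a read changed (s1 6->1) — executes, giving 7.
  d11: a read changed (d10 2->7) — executes, giving 7.

Demanding d11 again yields 7.
2 derived signals run: d10, d11.
The nodes whose values change: s1, d10, d11.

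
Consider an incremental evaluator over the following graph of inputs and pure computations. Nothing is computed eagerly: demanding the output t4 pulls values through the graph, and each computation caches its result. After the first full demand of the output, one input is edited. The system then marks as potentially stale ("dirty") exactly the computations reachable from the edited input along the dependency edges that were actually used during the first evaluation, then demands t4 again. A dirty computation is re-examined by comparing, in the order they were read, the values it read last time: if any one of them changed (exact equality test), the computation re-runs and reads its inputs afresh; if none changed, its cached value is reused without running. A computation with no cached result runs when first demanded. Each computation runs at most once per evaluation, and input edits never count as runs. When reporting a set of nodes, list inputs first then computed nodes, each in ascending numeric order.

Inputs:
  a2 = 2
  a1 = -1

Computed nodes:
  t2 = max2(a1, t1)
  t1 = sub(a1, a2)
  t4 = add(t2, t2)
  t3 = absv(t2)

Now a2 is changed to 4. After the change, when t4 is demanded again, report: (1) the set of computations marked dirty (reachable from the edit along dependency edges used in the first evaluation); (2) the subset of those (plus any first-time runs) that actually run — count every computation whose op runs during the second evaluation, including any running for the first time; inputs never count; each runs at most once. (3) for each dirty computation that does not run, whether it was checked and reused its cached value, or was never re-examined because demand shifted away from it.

Dirty set: t1, t2, t4.
Run set: t1, t2 (2 run).
Re-examined without running (cache reused): t4.
The important point: t2 recomputes to an identical value, and the output ends up unchanged.

Initial pass — values computed on the first demand:
  t1 = sub(-1, 2) = -3
  t2 = max2(-1, -3) = -1
  t4 = add(-1, -1) = -2

Second demand — change propagation:
  t1: re-runs because a2 2->4; new result -5.
  t2: re-runs because t1 -3->-5; new result -1 (unchanged).
  t4: re-examined; everything it read last time is the same (t2 unchanged, t2 unchanged) — cache -2 kept, no run.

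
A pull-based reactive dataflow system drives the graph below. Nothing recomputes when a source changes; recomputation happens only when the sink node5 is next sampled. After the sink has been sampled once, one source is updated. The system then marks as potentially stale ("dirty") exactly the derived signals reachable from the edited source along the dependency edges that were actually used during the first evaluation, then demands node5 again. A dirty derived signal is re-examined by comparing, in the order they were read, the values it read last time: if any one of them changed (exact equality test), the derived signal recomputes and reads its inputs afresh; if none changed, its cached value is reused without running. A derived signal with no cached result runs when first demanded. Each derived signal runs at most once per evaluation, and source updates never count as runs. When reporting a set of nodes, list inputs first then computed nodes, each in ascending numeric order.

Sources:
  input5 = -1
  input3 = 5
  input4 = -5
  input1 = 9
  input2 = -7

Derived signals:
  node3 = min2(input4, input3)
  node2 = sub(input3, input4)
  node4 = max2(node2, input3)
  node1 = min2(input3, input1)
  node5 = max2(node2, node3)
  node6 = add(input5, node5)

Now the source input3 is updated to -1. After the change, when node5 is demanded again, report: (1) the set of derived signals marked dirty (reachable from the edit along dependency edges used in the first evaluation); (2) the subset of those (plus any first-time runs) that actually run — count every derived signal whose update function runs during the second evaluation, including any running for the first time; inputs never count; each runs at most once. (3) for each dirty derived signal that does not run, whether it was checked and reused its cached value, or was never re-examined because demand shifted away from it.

Marked dirty: node2, node3, node5.
Derived signals that run: node2, node3, node5 — 3 in total.
Every dirty derived signal ran.

First evaluation (everything demanded from the output):
  node2 = sub(5, -5) = 10
  node3 = min2(-5, 5) = -5
  node5 = max2(10, -5) = 10

Propagation after the edit:
  node2: runs — input3 5->-1; result 4.
  node3: runs — input3 5->-1; result -5 (same value as before).
  node5: runs — node2 10->4; result 4.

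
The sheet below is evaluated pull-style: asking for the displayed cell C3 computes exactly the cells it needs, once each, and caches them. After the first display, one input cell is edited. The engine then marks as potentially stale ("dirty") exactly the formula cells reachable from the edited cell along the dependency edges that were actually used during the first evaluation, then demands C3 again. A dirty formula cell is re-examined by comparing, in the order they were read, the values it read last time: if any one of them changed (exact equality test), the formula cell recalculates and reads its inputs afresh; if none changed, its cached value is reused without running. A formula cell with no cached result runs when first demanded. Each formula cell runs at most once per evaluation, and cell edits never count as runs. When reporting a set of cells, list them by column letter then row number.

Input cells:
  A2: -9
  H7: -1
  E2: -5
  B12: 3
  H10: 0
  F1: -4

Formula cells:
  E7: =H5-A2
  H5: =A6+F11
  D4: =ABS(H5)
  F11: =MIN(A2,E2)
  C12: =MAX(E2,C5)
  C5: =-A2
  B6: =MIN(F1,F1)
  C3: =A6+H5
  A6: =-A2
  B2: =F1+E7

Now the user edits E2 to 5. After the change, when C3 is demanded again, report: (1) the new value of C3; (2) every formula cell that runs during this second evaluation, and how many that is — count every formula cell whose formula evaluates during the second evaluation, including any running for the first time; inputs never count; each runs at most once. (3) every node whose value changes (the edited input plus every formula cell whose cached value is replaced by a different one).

Demanding C3 again yields 9.
1 formula cells run: F11.
The nodes whose values change: E2.
Note the absorption at F11: it re-runs yet its value is the same, leaving the output's value untouched.

First demand of the output computes:
  A6 = -(-9) = 9
  F11 = MIN(-9, -5) = -9
  H5 = 9 + -9 = 0
  C3 = 9 + 0 = 9

After the edit, cleaning proceeds:
  F11: a read changed (E2 -5->5) — executes, giving -9 — identical to its old value.
  H5: dirty, but its reads are unchanged (A6 unchanged, F11 unchanged); cached 0 stands.
  C3: dirty, but its reads are unchanged (A6 unchanged, H5 unchanged); cached 9 stands.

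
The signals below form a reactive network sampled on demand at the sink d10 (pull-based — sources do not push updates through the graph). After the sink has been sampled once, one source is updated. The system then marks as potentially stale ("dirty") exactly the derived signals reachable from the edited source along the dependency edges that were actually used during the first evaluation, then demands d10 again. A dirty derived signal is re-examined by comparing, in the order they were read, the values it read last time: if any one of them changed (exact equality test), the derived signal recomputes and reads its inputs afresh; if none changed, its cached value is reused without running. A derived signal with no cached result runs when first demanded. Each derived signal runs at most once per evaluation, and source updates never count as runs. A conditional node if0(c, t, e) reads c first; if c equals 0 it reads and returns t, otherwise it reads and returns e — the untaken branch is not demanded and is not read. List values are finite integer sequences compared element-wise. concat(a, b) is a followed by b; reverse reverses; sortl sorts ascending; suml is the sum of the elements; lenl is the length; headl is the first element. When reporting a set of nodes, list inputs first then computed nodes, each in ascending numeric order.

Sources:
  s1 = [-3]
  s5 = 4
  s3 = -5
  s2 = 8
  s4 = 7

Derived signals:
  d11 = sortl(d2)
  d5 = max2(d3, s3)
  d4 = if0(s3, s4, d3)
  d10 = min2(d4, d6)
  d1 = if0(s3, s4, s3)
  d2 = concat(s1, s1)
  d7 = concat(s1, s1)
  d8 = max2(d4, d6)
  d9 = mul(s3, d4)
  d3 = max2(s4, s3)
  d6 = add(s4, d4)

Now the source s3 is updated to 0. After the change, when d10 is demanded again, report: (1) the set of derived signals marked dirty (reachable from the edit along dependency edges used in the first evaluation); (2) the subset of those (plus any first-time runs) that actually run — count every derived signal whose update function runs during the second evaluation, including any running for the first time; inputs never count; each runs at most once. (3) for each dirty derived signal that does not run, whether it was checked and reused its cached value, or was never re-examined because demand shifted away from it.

Initial pass — values computed on the first demand:
  d3 = max2(7, -5) = 7
  d4 = if0(s3=-5 -> else branch d3) = 7
  d6 = add(7, 7) = 14
  d10 = min2(7, 14) = 7

Second demand — change propagation:
  d3: dirty yet unreached — the second evaluation never asks for it.
  d4: re-runs because s3 -5->0; new result 7 (unchanged).
  d6: re-examined; everything it read last time is the same (s4 unchanged, d4 unchanged) — cache 14 kept, no run.
  d10: re-examined; everything it read last time is the same (d4 unchanged, d6 unchanged) — cache 7 kept, no run.

The important point: the flipped condition redirects demand; d3 is left stale, never re-checked.

Dirty set: d3, d4, d6, d10.
Run set: d4 (1 run).
Re-examined without running (cache reused): d6, d10.
Left stale — demand moved off them: d3.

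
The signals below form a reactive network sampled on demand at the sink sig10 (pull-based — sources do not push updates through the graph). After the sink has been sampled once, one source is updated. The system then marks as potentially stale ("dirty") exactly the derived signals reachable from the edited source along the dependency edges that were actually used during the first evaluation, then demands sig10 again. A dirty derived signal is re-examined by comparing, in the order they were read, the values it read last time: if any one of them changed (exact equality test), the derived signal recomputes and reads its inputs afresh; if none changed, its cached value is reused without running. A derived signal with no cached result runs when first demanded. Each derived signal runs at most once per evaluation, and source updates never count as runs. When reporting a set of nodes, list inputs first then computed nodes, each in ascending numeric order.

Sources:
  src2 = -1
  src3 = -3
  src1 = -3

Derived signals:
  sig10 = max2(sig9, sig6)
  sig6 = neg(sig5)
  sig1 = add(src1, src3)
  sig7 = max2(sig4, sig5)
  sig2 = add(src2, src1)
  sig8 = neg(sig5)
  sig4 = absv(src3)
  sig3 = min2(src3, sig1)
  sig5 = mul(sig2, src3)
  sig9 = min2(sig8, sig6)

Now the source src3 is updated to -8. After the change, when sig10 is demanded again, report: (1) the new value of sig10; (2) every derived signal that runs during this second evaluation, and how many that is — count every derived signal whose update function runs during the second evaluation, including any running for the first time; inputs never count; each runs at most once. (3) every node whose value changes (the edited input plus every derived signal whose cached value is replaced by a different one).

sig10 now evaluates to -32.
Run set: sig5, sig6, sig8, sig9, sig10 (5 run).
Changed values: src3, sig5, sig6, sig8, sig9, sig10.

Initial pass — values computed on the first demand:
  sig2 = add(-1, -3) = -4
  sig5 = mul(-4, -3) = 12
  sig6 = neg(12) = -12
  sig8 = neg(12) = -12
  sig9 = min2(-12, -12) = -12
  sig10 = max2(-12, -12) = -12

Second demand — change propagation:
  sig5: re-runs because src3 -3->-8; new result 32.
  sig6: re-runs because sig5 12->32; new result -32.
  sig8: re-runs because sig5 12->32; new result -32.
  sig9: re-runs because sig8 -12->-32; sig6 -12->-32; new result -32.
  sig10: re-runs because sig9 -12->-32; sig6 -12->-32; new result -32.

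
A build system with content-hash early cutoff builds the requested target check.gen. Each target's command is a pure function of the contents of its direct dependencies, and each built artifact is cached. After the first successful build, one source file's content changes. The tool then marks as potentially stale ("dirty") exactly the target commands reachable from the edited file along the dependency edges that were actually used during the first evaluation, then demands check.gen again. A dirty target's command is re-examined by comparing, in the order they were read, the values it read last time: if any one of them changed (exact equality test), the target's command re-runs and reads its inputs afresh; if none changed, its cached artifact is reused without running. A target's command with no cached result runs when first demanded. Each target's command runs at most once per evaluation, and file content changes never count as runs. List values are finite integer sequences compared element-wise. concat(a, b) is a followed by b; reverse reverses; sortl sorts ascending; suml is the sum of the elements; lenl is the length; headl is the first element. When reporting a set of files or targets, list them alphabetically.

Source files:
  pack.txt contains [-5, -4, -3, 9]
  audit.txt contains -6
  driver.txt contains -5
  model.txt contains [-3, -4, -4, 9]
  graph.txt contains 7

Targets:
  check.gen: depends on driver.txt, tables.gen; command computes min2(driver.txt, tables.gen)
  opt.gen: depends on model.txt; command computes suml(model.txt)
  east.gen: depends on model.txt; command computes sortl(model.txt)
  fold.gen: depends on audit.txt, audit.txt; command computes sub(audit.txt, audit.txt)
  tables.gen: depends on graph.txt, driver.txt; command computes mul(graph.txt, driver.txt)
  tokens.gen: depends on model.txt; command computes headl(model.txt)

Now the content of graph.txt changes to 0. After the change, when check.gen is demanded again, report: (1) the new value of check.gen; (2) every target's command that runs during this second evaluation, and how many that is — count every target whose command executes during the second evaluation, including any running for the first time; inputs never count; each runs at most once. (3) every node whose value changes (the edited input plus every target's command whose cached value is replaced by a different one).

New value of check.gen: -5.
Target commands that run: check.gen, tables.gen — 2 in total.
Values that change: check.gen, graph.txt, tables.gen.

First evaluation (everything demanded from the output):
  tables.gen = mul(7, -5) = -35
  check.gen = min2(-5, -35) = -35

Propagation after the edit:
  tables.gen: runs — graph.txt 7->0; result 0.
  check.gen: runs — tables.gen -35->0; result -5.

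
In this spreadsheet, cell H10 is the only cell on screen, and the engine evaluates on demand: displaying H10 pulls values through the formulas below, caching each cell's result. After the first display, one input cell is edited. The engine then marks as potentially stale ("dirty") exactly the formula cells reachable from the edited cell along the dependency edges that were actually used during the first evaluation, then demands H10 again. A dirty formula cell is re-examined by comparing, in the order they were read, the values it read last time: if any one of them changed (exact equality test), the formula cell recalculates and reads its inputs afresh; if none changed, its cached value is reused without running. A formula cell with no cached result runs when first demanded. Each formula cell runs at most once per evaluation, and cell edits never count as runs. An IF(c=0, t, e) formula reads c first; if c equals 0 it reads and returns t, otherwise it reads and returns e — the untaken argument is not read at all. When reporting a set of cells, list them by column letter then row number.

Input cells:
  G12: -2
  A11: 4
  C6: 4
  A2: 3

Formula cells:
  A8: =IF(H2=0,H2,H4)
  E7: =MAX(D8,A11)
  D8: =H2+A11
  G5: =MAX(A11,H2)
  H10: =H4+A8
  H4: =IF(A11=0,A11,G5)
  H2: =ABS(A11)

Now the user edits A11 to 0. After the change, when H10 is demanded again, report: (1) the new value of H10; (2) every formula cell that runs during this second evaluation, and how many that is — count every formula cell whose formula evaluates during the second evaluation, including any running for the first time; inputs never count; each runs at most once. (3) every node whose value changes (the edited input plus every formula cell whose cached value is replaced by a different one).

Initial pass — values computed on the first demand:
  H2 = ABS(4) = 4
  G5 = MAX(4, 4) = 4
  H4 = IF(A11=0: A11=4 -> else branch G5) = 4
  A8 = IF(H2=0: H2=4 -> else branch H4) = 4
  H10 = 4 + 4 = 8

Second demand — change propagation:
  H2: re-runs because A11 4->0; new result 0.
  G5: dirty yet unreached — the second evaluation never asks for it.
  H4: re-runs because A11 4->0; new result 0.
  A8: re-runs because H2 4->0; H4 4->0; new result 0.
  H10: re-runs because H4 4->0; A8 4->0; new result 0.

The important point: the flipped condition redirects demand; G5 is left stale, never re-checked.

H10 now evaluates to 0.
Run set: A8, H2, H4, H10 (4 run).
Changed values: A8, A11, H2, H4, H10.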